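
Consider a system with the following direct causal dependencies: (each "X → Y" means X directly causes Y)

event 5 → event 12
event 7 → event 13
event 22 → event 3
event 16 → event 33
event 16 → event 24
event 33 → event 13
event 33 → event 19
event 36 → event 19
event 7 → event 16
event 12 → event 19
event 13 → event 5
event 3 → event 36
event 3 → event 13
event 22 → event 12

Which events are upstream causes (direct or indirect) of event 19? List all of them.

Immediate causes of event 19: event 33, event 36, event 12.
Further upstream: event 7, event 22, event 16, event 3, event 13, event 5.

event 12, event 13, event 16, event 22, event 3, event 33, event 36, event 5, event 7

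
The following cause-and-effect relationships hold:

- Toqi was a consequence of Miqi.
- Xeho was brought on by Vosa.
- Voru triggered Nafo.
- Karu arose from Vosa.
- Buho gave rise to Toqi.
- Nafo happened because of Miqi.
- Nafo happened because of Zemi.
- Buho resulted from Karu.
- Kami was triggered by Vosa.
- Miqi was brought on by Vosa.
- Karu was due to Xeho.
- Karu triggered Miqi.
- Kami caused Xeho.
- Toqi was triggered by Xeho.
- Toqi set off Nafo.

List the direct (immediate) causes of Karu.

Vosa, Xeho

Upstream contributors include Kami, but only Vosa, Xeho feed directly into Karu.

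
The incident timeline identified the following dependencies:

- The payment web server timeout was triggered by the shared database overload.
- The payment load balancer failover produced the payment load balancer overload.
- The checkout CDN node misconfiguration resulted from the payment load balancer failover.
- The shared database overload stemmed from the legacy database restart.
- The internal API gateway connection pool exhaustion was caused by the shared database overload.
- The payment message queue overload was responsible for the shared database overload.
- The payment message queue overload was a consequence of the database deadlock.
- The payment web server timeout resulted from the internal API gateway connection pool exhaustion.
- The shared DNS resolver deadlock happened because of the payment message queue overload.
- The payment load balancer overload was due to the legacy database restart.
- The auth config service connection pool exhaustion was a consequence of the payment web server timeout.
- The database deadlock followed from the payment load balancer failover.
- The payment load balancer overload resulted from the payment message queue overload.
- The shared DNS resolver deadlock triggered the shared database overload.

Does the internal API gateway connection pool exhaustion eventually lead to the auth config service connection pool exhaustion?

Yes

There is a causal chain: the internal API gateway connection pool exhaustion → the payment web server timeout → the auth config service connection pool exhaustion.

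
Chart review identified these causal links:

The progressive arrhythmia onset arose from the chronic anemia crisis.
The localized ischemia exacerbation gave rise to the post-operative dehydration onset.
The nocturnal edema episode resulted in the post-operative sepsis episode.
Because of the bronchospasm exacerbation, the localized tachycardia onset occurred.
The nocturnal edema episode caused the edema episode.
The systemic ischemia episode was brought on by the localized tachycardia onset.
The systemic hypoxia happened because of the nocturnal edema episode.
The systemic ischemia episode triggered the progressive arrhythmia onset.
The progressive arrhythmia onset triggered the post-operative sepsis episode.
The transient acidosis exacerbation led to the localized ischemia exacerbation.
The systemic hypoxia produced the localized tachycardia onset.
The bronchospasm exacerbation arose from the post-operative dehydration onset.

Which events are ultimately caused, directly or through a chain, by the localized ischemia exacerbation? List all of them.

the bronchospasm exacerbation, the localized tachycardia onset, the post-operative dehydration onset, the post-operative sepsis episode, the progressive arrhythmia onset, the systemic ischemia episode

Direct effects: the post-operative dehydration onset.
2 steps out: the bronchospasm exacerbation.
3 steps out: the localized tachycardia onset.
4 steps out: the systemic ischemia episode.
5 steps out: the progressive arrhythmia onset.
6 steps out: the post-operative sepsis episode.
Not reachable from it: the transient acidosis exacerbation, the nocturnal edema episode, the systemic hypoxia, the edema episode, the chronic anemia crisis.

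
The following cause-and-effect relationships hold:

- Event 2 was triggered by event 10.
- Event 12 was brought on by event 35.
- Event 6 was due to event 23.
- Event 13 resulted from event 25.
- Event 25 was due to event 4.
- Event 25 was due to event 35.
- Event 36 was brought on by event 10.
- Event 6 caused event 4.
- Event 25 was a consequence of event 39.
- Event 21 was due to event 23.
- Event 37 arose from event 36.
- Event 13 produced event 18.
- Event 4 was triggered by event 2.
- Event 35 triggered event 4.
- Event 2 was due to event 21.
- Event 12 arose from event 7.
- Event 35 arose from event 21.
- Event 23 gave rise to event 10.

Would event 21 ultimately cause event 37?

No

Event 21 leads to event 2, event 35, event 4, event 25, event 12, event 13, event 18; event 37 is not among them.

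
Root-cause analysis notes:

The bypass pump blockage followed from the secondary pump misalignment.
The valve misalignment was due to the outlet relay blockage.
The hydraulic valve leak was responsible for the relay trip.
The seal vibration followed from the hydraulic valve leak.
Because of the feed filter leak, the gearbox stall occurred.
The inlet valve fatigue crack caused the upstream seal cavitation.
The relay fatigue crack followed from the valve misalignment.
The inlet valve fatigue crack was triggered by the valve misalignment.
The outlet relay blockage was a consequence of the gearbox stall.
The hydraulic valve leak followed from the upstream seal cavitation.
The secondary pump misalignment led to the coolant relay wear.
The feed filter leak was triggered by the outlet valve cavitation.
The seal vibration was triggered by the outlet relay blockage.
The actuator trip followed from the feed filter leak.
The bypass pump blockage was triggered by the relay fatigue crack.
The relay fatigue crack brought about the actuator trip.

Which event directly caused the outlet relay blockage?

the gearbox stall

Upstream contributors include the outlet valve cavitation, the feed filter leak, but only the gearbox stall feeds directly into the outlet relay blockage.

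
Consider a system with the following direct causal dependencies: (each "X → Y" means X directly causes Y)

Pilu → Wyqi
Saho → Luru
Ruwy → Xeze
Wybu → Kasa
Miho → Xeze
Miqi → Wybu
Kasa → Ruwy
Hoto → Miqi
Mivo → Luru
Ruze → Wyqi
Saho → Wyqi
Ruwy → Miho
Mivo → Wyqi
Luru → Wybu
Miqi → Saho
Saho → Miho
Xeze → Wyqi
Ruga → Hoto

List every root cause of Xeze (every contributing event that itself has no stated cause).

Tracing upstream from Xeze: Xeze ← Miho ← Saho ← Miqi ← Hoto ← Ruga.
A separate upstream branch: Xeze ← Ruwy ← Kasa ← Wybu ← Luru ← Mivo.
Each of those chain origins has no stated cause.

Mivo, Ruga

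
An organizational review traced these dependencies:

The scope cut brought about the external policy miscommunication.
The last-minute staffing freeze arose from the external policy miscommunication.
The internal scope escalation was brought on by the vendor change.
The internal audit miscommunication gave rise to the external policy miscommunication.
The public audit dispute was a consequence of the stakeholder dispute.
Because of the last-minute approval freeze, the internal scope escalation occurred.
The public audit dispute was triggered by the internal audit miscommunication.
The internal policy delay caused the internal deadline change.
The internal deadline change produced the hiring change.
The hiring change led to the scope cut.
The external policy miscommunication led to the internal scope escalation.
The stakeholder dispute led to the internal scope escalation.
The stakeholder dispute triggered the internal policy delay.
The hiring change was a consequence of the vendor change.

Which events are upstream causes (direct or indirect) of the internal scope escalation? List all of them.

Immediate causes of the internal scope escalation: the stakeholder dispute, the vendor change, the last-minute approval freeze, the external policy miscommunication.
Further upstream: the internal policy delay, the internal audit miscommunication, the internal deadline change, the hiring change, the scope cut.

the external policy miscommunication, the hiring change, the internal audit miscommunication, the internal deadline change, the internal policy delay, the last-minute approval freeze, the scope cut, the stakeholder dispute, the vendor change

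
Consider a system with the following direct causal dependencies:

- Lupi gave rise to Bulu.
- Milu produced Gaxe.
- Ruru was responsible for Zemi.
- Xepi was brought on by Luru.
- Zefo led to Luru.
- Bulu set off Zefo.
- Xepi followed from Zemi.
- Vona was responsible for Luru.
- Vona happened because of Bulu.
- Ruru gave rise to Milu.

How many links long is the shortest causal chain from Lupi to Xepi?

4

Shortest chain: Lupi → Bulu → Zefo → Luru → Xepi.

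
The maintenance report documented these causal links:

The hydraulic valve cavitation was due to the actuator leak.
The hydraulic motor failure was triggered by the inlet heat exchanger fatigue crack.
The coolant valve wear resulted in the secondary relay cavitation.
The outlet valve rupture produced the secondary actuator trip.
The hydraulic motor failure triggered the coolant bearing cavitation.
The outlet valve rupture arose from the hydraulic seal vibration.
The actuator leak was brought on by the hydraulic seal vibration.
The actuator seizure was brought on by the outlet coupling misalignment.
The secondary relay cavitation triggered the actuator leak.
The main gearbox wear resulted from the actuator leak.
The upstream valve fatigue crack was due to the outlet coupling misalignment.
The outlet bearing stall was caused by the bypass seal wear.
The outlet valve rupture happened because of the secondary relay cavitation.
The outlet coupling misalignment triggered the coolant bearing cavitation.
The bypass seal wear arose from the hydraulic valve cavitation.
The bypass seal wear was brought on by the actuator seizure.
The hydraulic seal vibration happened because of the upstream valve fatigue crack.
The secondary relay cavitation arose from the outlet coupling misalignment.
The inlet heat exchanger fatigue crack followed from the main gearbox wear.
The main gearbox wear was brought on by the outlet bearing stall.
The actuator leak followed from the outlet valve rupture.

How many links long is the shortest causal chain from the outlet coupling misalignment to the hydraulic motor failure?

5

Shortest chain: the outlet coupling misalignment → the secondary relay cavitation → the actuator leak → the main gearbox wear → the inlet heat exchanger fatigue crack → the hydraulic motor failure.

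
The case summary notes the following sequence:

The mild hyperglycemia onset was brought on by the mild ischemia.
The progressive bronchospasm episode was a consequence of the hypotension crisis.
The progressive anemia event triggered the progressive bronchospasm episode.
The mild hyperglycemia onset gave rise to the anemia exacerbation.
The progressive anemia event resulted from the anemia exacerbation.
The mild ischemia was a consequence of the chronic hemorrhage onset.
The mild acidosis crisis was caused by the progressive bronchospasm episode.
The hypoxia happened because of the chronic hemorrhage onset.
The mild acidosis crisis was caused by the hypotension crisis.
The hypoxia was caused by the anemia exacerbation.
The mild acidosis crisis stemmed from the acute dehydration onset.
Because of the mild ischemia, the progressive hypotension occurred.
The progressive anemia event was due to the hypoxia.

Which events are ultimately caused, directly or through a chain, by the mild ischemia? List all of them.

the anemia exacerbation, the hypoxia, the mild acidosis crisis, the mild hyperglycemia onset, the progressive anemia event, the progressive bronchospasm episode, the progressive hypotension

Direct effects: the mild hyperglycemia onset, the progressive hypotension.
2 steps out: the anemia exacerbation.
3 steps out: the hypoxia, the progressive anemia event.
4 steps out: the progressive bronchospasm episode.
5 steps out: the mild acidosis crisis.
Not reachable from it: the chronic hemorrhage onset, the hypotension crisis, the acute dehydration onset.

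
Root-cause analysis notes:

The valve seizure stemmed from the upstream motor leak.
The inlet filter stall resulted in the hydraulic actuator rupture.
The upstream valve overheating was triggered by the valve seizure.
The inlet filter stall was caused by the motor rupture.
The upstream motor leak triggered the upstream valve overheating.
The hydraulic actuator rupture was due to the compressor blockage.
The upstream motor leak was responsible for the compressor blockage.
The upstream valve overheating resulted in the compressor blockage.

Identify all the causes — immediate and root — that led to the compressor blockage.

Immediate causes of the compressor blockage: the upstream motor leak, the upstream valve overheating.
Further upstream: the valve seizure.

the upstream motor leak, the upstream valve overheating, the valve seizure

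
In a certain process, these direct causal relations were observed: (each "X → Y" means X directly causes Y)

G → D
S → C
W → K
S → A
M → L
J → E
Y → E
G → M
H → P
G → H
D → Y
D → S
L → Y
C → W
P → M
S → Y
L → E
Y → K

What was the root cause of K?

Tracing upstream from K: K ← Y ← D ← G.
G has no stated cause, so it is the root.

G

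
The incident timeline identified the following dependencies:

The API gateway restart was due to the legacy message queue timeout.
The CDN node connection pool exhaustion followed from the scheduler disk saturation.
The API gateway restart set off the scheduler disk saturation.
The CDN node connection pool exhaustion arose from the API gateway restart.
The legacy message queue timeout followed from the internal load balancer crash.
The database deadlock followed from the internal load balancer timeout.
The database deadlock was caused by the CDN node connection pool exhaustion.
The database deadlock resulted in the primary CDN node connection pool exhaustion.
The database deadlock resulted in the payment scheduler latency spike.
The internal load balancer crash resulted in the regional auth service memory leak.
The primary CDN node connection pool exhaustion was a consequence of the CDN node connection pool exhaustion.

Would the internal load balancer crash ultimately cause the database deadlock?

Yes

There is a causal chain: the internal load balancer crash → the legacy message queue timeout → the API gateway restart → the CDN node connection pool exhaustion → the database deadlock.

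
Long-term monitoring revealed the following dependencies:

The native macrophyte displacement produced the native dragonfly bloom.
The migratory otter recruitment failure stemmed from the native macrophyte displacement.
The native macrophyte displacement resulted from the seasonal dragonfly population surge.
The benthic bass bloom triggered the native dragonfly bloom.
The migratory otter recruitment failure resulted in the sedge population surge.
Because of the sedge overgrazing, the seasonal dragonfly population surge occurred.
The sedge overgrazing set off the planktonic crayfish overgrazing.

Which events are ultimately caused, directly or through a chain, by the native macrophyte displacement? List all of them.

the migratory otter recruitment failure, the native dragonfly bloom, the sedge population surge

Direct effects: the native dragonfly bloom, the migratory otter recruitment failure.
2 steps out: the sedge population surge.
Not reachable from it: the sedge overgrazing, the planktonic crayfish overgrazing, the seasonal dragonfly population surge, the benthic bass bloom.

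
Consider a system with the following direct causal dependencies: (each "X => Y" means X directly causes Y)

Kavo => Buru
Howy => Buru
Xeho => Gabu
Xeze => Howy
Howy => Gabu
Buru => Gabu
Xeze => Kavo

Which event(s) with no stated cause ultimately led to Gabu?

Xeho, Xeze

Tracing upstream from Gabu: Gabu ← Howy ← Xeze.
A separate upstream branch: Gabu ← Xeho.
Each of those chain origins has no stated cause.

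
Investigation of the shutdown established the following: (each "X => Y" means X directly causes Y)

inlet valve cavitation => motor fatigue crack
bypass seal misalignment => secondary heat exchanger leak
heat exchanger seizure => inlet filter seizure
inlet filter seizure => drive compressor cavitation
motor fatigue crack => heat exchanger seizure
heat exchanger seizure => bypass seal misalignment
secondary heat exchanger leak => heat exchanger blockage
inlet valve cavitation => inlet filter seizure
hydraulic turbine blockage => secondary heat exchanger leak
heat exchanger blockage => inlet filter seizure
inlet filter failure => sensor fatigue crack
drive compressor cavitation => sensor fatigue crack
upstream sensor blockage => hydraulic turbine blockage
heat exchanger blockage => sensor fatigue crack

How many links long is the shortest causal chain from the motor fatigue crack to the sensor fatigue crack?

Shortest chain: the motor fatigue crack → the heat exchanger seizure → the inlet filter seizure → the drive compressor cavitation → the sensor fatigue crack.

4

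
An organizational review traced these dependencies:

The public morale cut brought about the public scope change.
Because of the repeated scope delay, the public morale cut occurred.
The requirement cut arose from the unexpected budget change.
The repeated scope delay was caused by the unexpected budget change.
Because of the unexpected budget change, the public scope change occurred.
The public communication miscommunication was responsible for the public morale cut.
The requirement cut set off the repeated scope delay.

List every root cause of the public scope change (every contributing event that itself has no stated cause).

the public communication miscommunication, the unexpected budget change

Tracing upstream from the public scope change: the public scope change ← the unexpected budget change.
A separate upstream branch: the public scope change ← the public morale cut ← the public communication miscommunication.
Each of those chain origins has no stated cause.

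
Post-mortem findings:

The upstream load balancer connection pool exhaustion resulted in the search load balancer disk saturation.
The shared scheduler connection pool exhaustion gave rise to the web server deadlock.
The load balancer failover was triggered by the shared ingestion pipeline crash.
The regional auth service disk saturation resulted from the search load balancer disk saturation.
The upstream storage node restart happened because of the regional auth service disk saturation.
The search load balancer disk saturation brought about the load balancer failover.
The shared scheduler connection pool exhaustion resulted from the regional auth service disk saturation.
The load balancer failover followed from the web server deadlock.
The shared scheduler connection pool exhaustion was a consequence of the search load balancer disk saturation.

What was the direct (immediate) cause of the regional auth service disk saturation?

Upstream contributors include the upstream load balancer connection pool exhaustion, but only the search load balancer disk saturation feeds directly into the regional auth service disk saturation.

the search load balancer disk saturation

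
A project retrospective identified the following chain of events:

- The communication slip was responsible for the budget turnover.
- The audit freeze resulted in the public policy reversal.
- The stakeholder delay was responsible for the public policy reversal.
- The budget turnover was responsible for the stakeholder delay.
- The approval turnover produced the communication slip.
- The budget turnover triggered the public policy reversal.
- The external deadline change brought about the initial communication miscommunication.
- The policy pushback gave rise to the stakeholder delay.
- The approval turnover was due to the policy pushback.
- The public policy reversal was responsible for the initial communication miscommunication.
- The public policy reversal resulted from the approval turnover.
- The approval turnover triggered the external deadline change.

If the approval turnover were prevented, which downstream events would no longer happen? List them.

Downstream of the approval turnover: the communication slip, the budget turnover, the stakeholder delay, the external deadline change, the public policy reversal, the initial communication miscommunication.
Of those, still caused via another path: the stakeholder delay, the public policy reversal, the initial communication miscommunication.
The remainder have no surviving cause.

the budget turnover, the communication slip, the external deadline change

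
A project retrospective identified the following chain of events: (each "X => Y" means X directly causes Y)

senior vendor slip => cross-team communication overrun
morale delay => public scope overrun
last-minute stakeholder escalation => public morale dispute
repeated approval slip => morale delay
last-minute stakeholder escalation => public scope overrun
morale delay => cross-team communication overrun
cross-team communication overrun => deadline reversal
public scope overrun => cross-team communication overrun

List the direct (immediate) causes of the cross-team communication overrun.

Upstream contributors include the last-minute stakeholder escalation, the repeated approval slip, but only the morale delay, the public scope overrun, the senior vendor slip feed directly into the cross-team communication overrun.

the morale delay, the public scope overrun, the senior vendor slip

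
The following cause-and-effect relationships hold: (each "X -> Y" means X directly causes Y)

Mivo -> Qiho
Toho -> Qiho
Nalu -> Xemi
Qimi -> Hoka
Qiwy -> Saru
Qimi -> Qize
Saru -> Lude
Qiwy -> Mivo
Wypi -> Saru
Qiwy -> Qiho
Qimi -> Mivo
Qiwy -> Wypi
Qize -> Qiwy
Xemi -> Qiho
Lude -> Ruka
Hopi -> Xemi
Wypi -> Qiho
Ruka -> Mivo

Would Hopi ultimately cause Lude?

No

Hopi leads to Xemi, Qiho; Lude is not among them.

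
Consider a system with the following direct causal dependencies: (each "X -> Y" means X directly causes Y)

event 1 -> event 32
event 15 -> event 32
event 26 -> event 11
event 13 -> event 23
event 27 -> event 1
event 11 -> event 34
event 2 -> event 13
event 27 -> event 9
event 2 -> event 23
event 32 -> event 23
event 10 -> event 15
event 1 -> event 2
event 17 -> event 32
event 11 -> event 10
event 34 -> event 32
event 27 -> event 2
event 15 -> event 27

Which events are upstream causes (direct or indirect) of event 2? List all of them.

Immediate causes of event 2: event 27, event 1.
Further upstream: event 26, event 11, event 10, event 15.

event 1, event 10, event 11, event 15, event 26, event 27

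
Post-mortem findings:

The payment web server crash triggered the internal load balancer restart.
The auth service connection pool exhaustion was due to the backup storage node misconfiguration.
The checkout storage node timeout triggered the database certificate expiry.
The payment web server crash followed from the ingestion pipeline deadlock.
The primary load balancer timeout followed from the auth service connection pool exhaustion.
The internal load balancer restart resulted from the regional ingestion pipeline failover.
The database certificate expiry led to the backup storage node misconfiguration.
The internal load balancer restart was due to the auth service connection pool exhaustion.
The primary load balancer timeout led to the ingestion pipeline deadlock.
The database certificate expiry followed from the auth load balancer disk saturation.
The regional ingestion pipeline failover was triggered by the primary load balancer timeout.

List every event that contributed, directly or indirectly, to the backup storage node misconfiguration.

Immediate cause of the backup storage node misconfiguration: the database certificate expiry.
Further upstream: the auth load balancer disk saturation, the checkout storage node timeout.

the auth load balancer disk saturation, the checkout storage node timeout, the database certificate expiry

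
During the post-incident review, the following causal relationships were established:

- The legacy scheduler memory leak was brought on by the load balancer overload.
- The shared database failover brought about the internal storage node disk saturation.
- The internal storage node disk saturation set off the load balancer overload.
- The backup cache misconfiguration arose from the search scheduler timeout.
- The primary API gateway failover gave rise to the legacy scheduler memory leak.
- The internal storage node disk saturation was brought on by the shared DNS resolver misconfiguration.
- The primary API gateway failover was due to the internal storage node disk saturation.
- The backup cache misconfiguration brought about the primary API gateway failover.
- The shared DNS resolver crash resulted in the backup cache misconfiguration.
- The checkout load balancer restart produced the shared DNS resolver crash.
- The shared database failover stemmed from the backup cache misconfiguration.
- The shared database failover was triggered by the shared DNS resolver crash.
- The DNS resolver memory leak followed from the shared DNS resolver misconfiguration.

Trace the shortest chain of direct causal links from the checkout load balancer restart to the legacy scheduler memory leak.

the checkout load balancer restart → the shared DNS resolver crash → the backup cache misconfiguration → the primary API gateway failover → the legacy scheduler memory leak

the checkout load balancer restart → the shared DNS resolver crash
the shared DNS resolver crash → the backup cache misconfiguration
the backup cache misconfiguration → the primary API gateway failover
the primary API gateway failover → the legacy scheduler memory leak
Length: 4 steps.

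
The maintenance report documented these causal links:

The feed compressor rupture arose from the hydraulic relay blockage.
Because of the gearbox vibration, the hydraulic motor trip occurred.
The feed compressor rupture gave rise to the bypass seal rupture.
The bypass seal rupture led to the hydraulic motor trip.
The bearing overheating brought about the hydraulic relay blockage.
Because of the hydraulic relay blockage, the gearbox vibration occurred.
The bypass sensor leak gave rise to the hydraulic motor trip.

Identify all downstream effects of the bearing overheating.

the bypass seal rupture, the feed compressor rupture, the gearbox vibration, the hydraulic motor trip, the hydraulic relay blockage

Direct effects: the hydraulic relay blockage.
2 steps out: the feed compressor rupture, the gearbox vibration.
3 steps out: the bypass seal rupture, the hydraulic motor trip.
Not reachable from it: the bypass sensor leak.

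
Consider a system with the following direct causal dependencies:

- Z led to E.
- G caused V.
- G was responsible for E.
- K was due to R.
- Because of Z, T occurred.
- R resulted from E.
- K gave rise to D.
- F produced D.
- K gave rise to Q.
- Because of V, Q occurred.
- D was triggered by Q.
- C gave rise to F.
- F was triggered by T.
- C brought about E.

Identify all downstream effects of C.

D, E, F, K, Q, R

Direct effects: E, F.
2 steps out: R, D.
3 steps out: K.
4 steps out: Q.
Not reachable from it: Z, T, G, V.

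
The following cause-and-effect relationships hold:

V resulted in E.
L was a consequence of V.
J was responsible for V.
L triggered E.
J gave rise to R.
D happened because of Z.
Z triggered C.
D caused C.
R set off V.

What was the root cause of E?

J

Tracing upstream from E: E ← V ← J.
J has no stated cause, so it is the root.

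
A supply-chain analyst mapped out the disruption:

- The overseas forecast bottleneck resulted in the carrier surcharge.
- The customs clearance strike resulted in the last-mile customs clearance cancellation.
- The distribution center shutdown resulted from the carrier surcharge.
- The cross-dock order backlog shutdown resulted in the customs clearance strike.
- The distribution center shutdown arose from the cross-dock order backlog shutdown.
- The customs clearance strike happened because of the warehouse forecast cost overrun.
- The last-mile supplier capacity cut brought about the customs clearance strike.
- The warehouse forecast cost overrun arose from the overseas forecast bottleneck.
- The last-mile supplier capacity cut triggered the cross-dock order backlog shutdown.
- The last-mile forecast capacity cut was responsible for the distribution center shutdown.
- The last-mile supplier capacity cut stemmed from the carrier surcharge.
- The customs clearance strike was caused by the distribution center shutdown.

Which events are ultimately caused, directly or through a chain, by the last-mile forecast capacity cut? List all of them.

Direct effects: the distribution center shutdown.
2 steps out: the customs clearance strike.
3 steps out: the last-mile customs clearance cancellation.
Not reachable from it: the overseas forecast bottleneck, the carrier surcharge, the last-mile supplier capacity cut, the cross-dock order backlog shutdown, the warehouse forecast cost overrun.

the customs clearance strike, the distribution center shutdown, the last-mile customs clearance cancellation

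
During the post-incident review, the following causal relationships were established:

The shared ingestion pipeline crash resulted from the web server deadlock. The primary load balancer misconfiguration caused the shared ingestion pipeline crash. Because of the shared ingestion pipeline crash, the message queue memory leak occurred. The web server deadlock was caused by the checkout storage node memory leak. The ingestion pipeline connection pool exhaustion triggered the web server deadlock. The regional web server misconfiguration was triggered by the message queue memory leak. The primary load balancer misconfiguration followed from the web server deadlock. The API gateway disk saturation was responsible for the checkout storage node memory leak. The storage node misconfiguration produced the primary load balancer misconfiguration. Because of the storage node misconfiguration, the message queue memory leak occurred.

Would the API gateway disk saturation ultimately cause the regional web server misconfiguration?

There is a causal chain: the API gateway disk saturation → the checkout storage node memory leak → the web server deadlock → the shared ingestion pipeline crash → the message queue memory leak → the regional web server misconfiguration.

Yes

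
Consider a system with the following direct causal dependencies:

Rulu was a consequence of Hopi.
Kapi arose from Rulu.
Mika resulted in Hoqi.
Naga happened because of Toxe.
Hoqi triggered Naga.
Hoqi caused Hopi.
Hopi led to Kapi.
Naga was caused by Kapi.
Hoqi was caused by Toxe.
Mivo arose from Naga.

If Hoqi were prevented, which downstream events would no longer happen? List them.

Downstream of Hoqi: Hopi, Rulu, Kapi, Naga, Mivo.
Of those, still caused via another path: Naga, Mivo.
The remainder have no surviving cause.

Hopi, Kapi, Rulu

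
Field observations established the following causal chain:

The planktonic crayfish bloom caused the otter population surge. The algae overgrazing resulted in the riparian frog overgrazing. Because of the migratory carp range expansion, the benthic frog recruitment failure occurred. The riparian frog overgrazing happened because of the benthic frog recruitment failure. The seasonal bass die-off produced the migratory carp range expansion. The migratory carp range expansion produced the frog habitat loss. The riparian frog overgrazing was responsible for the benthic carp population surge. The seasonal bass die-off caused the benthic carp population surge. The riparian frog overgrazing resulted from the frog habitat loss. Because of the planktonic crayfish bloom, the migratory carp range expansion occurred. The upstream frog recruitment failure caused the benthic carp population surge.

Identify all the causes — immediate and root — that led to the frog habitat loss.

the migratory carp range expansion, the planktonic crayfish bloom, the seasonal bass die-off

Immediate cause of the frog habitat loss: the migratory carp range expansion.
Further upstream: the seasonal bass die-off, the planktonic crayfish bloom.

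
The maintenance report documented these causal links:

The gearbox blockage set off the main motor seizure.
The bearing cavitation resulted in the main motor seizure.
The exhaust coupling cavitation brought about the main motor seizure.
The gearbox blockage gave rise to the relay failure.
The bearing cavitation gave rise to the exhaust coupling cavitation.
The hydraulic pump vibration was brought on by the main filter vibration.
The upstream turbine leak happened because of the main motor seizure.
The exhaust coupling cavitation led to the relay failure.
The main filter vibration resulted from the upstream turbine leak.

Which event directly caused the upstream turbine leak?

Upstream contributors include the bearing cavitation, the gearbox blockage, the exhaust coupling cavitation, but only the main motor seizure feeds directly into the upstream turbine leak.

the main motor seizure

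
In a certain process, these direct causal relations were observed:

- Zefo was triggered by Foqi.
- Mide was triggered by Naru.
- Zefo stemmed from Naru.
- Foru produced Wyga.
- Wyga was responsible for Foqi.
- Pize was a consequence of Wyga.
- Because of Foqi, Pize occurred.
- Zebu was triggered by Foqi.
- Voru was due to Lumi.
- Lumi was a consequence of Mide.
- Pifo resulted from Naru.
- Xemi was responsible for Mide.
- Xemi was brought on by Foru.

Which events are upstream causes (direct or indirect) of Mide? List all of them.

Foru, Naru, Xemi

Immediate causes of Mide: Naru, Xemi.
Further upstream: Foru.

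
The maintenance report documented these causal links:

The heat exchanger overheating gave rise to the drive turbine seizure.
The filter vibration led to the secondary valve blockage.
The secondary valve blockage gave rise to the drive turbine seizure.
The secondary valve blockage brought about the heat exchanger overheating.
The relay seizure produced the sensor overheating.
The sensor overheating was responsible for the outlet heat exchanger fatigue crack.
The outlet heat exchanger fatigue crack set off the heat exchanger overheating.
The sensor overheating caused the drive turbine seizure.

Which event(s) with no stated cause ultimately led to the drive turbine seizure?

Tracing upstream from the drive turbine seizure: the drive turbine seizure ← the secondary valve blockage ← the filter vibration.
A separate upstream branch: the drive turbine seizure ← the sensor overheating ← the relay seizure.
Each of those chain origins has no stated cause.

the filter vibration, the relay seizure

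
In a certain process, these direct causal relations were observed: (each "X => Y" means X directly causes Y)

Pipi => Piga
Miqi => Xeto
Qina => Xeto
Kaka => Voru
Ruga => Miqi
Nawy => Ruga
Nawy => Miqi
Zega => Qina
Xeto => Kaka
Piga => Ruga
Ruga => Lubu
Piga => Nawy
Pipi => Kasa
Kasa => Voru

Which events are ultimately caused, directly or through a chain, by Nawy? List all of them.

Direct effects: Ruga, Miqi.
2 steps out: Lubu, Xeto.
3 steps out: Kaka.
4 steps out: Voru.
Not reachable from it: Pipi, Kasa, Zega, Piga, Qina.

Kaka, Lubu, Miqi, Ruga, Voru, Xeto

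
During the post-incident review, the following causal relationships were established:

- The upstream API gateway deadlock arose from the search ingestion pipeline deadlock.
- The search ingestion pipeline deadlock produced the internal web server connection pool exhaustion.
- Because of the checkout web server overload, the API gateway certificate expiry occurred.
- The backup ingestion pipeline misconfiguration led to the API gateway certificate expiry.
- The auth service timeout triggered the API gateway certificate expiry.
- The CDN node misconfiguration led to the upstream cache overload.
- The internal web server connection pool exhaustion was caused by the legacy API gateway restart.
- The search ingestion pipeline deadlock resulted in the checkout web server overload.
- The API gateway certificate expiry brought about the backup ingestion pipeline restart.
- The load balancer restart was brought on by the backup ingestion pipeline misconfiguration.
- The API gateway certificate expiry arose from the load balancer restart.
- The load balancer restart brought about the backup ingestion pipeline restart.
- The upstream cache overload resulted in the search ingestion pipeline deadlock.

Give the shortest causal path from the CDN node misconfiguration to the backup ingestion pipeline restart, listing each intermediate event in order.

the CDN node misconfiguration → the upstream cache overload → the search ingestion pipeline deadlock → the checkout web server overload → the API gateway certificate expiry → the backup ingestion pipeline restart

the CDN node misconfiguration → the upstream cache overload
the upstream cache overload → the search ingestion pipeline deadlock
the search ingestion pipeline deadlock → the checkout web server overload
the checkout web server overload → the API gateway certificate expiry
the API gateway certificate expiry → the backup ingestion pipeline restart
Length: 5 steps.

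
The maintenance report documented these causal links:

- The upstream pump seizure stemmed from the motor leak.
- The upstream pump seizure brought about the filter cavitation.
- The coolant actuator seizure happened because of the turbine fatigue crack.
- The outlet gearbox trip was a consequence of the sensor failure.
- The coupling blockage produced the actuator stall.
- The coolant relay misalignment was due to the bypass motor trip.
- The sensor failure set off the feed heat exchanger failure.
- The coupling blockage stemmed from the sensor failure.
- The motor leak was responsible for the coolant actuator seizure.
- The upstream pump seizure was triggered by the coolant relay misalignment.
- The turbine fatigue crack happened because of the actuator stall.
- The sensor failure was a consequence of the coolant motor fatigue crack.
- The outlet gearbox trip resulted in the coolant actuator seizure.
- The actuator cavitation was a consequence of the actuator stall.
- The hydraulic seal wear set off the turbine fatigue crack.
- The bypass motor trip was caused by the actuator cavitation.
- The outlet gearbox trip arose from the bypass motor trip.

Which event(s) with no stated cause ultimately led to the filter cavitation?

Tracing upstream from the filter cavitation: the filter cavitation ← the upstream pump seizure ← the coolant relay misalignment ← the bypass motor trip ← the actuator cavitation ← the actuator stall ← the coupling blockage ← the sensor failure ← the coolant motor fatigue crack.
A separate upstream branch: the filter cavitation ← the upstream pump seizure ← the motor leak.
Each of those chain origins has no stated cause.

the coolant motor fatigue crack, the motor leak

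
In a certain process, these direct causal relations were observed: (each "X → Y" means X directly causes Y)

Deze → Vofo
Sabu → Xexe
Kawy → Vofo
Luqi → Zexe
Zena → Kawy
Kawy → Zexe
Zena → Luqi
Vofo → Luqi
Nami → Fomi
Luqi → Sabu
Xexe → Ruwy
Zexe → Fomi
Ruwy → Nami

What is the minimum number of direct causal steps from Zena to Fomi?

3

Shortest chain: Zena → Kawy → Zexe → Fomi.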